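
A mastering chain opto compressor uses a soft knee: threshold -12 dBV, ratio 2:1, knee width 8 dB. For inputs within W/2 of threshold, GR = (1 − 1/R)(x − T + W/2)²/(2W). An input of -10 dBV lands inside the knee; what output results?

-11.125 dBV

x − T + W/2 = -10 − (-12) + 4 = 6.
GR = (1 − 1/2) × 6² / 16 = 0.5 × 36 / 16 = 1.125 dB.
Output = -10 − 1.125 = -11.125 dBV.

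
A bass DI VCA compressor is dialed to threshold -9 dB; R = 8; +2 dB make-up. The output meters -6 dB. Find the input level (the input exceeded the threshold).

-1 dB

Before make-up, the level was -6 − 2 = -8 dB.
The compressed level sits -8 − (-9) = 1 dB over threshold.
Undo the ratio: input overshoot = 1 × 8 = 8 dB, giving input = -1 dB.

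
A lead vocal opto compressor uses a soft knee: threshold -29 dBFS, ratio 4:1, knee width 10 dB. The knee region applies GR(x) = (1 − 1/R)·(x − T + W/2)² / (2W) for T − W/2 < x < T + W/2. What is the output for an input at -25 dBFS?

-28.0375 dBFS

x − T + W/2 = -25 − (-29) + 5 = 9.
GR = (1 − 1/4) × 9² / 20 = 0.75 × 81 / 20 = 3.0375 dB.
Output = -25 − 3.0375 = -28.0375 dBFS.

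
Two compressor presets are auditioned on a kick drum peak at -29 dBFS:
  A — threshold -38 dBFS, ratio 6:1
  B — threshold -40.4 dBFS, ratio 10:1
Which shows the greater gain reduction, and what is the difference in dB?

A: GR = 9 − 9/6 = 7.5 dB.
B: GR = 11.4 − 11.4/10 = 10.26 dB.
Difference: 2.76 dB in favour of B.

B, by 2.76 dB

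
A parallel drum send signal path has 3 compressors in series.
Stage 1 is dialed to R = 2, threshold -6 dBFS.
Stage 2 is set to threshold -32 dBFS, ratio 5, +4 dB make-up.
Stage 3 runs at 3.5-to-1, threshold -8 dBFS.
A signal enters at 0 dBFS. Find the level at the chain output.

Stage 1: 0 dBFS is 6 dB over -6 dBFS; at 2:1 that becomes 3 dB over, giving -3 dBFS.
Stage 2: overshoot 29 dB → 29/5 = 5.8 dB → -26.2 dBFS; +4 dB make-up → -22.2 dBFS.
Stage 3: below threshold (-22.2 ≤ -8); passes unchanged; output -22.2 dBFS.

-22.2 dBFS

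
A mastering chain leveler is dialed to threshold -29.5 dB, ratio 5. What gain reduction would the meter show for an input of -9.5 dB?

16 dB

The signal is 20 dB above threshold.
A 5:1 ratio leaves 4 dB of that excess.
GR = overshoot in − overshoot out = 20 − 4 = 16 dB.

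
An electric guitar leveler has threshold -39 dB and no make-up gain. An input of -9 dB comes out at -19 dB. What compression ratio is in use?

Input overshoot = -9 − (-39) = 30 dB; output overshoot = -19 − (-39) = 20 dB.
Ratio = 30 / 20 = 1.5.

1.5:1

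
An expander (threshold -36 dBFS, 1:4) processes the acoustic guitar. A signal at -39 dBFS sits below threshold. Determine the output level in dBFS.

The input is 3 dB below the -36 dBFS threshold.
A 1:4 expander multiplies undershoot by 4: 3 × 4 = 12 dB below threshold.
Output = -36 − 12 = -48 dBFS.

-48 dBFS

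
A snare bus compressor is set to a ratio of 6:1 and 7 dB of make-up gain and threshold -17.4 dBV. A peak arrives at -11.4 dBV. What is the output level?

The input is 6 dB above the -17.4 dBV threshold.
At 6:1 the overshoot is divided by 6, leaving 1 dB above threshold.
So the level is -17.4 + 1 = -16.4 dBV; make-up adds 7 dB, giving -9.4 dBV.

-9.4 dBV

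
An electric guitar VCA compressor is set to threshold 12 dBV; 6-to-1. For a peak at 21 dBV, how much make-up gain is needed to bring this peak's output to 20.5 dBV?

7 dB

The peak compresses to 12 + 9/6 = 13.5 dBV.
To reach 20.5 dBV requires 20.5 − 13.5 = 7 dB of make-up.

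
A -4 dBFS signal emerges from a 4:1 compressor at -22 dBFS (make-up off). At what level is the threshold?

-28 dBFS

Gain reduction = -4 − (-22) = 18 dB; output overshoot = GR / (R − 1) = 18 / 3 = 6 dB.
Threshold = output − output overshoot = -22 − 6 = -28 dBFS.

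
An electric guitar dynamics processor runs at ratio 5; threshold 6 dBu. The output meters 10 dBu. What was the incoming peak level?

The compressed level sits 10 − 6 = 4 dB over threshold.
Before 5:1 compression the overshoot was 4 × 5 = 20 dB, so input = 6 + 20 = 26 dBu.

26 dBu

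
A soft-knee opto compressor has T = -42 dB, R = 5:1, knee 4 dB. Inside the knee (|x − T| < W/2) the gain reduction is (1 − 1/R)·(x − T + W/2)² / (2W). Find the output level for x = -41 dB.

-41.9 dB

x − T + W/2 = -41 − (-42) + 2 = 3.
GR = (1 − 1/5) × 3² / 8 = 0.8 × 9 / 8 = 0.9 dB.
Output = -41 − 0.9 = -41.9 dB.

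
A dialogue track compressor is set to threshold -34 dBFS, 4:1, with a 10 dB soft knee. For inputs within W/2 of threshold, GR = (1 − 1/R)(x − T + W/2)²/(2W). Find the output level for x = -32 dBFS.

x − T + W/2 = -32 − (-34) + 5 = 7.
GR = (1 − 1/4) × 7² / 20 = 0.75 × 49 / 20 = 1.8375 dB.
Output = -32 − 1.8375 = -33.8375 dBFS.

-33.8375 dBFS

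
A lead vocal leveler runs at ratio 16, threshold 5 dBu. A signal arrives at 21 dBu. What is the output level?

6 dBu

21 dBu sits 16 dB over threshold.
16:1 compression reduces that to 16/16 = 1 dB over.
So the level is 5 + 1 = 6 dBu.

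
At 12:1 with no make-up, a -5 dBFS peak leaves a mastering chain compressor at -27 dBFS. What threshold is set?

Input is 24 dB above T (since output overshoot × R = input overshoot: (-27 − T)·12 = -5 − T gives T = -29 dBFS).
Check: -29 + (-5 − (-29))/12 = -29 + 2 = -27 dBFS. ✓

-29 dBFS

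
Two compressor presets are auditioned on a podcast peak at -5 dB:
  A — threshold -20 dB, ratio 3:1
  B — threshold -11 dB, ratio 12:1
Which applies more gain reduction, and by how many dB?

A, by 4.5 dB

A: GR = 15 − 15/3 = 10 dB.
B: GR = 6 − 6/12 = 5.5 dB.
A reduces 4.5 dB more.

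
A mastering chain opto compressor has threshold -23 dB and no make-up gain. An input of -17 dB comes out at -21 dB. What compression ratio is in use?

3:1

Input overshoot = -17 − (-23) = 6 dB; output overshoot = -21 − (-23) = 2 dB.
Ratio = 6 / 2 = 3.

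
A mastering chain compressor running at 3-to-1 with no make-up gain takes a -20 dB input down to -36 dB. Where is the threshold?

-44 dB

Let T be the threshold. Output overshoot = (input overshoot)/R, so -36 − T = (-20 − T)/3.
3·(-36 − T) = -20 − T → 2·T = -108 − (-20) = -88.
T = -88/2 = -44 dB.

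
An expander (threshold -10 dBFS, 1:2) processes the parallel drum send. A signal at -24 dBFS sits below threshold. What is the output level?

The input is 14 dB below the -10 dBFS threshold.
A 1:2 expander multiplies undershoot by 2: 14 × 2 = 28 dB below threshold.
Output = -10 − 28 = -38 dBFS.

-38 dBFS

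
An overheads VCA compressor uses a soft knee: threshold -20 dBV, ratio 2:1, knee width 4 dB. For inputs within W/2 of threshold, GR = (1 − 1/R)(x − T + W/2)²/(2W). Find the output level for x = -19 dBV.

-19.5625 dBV

x − T + W/2 = -19 − (-20) + 2 = 3.
GR = (1 − 1/2) × 3² / 8 = 0.5 × 9 / 8 = 0.5625 dB.
Output = -19 − 0.5625 = -19.5625 dBV.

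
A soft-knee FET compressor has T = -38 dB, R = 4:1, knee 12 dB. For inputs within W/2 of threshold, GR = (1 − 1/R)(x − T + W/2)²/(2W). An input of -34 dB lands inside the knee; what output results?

-37.125 dB

x − T + W/2 = -34 − (-38) + 6 = 10.
GR = (1 − 1/4) × 10² / 24 = 0.75 × 100 / 24 = 3.125 dB.
Output = -34 − 3.125 = -37.125 dB.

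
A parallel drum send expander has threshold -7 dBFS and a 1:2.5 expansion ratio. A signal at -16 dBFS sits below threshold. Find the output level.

Below threshold, a 1:2.5 expander applies gain = (2.5−1)×(T − x) of attenuation.
(2.5−1) × 9 = 13.5 dB, so output = -16 − 13.5 = -29.5 dBFS.

-29.5 dBFS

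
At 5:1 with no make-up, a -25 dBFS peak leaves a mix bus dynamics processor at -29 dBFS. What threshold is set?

Gain reduction = -25 − (-29) = 4 dB; output overshoot = GR / (R − 1) = 4 / 4 = 1 dB.
Threshold = output − output overshoot = -29 − 1 = -30 dBFS.

-30 dBFS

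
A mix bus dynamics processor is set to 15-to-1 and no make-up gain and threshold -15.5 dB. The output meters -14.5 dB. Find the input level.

The compressed level sits -14.5 − (-15.5) = 1 dB over threshold.
Input overshoot = R × output overshoot = 15 dB → input = -15.5 + 15 = -0.5 dB.

-0.5 dB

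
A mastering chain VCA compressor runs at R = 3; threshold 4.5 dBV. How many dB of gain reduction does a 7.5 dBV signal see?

7.5 dBV exceeds the threshold by 3 dB.
At 3:1, output sits 3/3 = 1 dB above threshold.
So the signal is attenuated by 3 − 1 = 2 dB.

2 dB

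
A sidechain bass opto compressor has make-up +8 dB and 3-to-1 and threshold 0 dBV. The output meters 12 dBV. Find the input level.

Before make-up, the level was 12 − 8 = 4 dBV.
The compressed level sits 4 − 0 = 4 dB over threshold.
Undo the ratio: input overshoot = 4 × 3 = 12 dB, giving input = 12 dBV.

12 dBV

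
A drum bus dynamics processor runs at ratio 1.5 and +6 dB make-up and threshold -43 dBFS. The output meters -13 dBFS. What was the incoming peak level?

-7 dBFS

Before make-up, the level was -13 − 6 = -19 dBFS.
That's 24 dB above the -43 dBFS threshold.
Undo the ratio: input overshoot = 24 × 1.5 = 36 dB, giving input = -7 dBFS.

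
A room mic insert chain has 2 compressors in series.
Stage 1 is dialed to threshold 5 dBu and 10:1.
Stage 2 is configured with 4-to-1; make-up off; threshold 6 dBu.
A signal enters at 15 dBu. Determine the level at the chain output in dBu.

6 dBu

Stage 1: overshoot 10 dB → 10/10 = 1 dB → 6 dBu.
Stage 2: below threshold (6 ≤ 6); passes unchanged; output 6 dBu.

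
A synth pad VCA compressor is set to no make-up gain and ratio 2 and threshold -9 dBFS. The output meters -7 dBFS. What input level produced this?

-5 dBFS

Post-compression overshoot = -7 − (-9) = 2 dB.
Undo the ratio: input overshoot = 2 × 2 = 4 dB, giving input = -5 dBFS.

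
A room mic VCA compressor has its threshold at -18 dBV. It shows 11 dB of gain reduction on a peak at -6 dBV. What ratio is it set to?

Input overshoot = -6 − (-18) = 12 dB.
Output overshoot = 12 − 11 = 1 dB.
Ratio = input overshoot / output overshoot = 12 / 1 = 12.

12:1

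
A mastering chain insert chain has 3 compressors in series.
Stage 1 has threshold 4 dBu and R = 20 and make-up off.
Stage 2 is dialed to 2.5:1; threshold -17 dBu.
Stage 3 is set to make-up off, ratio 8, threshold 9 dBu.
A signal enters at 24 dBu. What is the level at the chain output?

Stage 1: overshoot 20 dB → 20/20 = 1 dB → 5 dBu.
Stage 2: overshoot 22 dB → 22/2.5 = 8.8 dB → -8.2 dBu.
Stage 3: -8.2 dBu is at or below the 9 dBu threshold — no compression; output -8.2 dBu.

-8.2 dBu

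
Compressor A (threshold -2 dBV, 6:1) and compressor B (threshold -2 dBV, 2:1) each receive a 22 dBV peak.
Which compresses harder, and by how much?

A: 24 dB over, compressed to 4 dB over, so 20 dB of GR.
B: 24 dB over, compressed to 12 dB over, so 12 dB of GR.
Difference: 8 dB in favour of A.

A, by 8 dB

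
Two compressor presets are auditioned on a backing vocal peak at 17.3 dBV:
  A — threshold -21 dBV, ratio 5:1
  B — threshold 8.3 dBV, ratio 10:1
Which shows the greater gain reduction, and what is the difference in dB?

A: overshoot 38.3 dB → output overshoot 7.66 dB → GR 30.64 dB.
B: overshoot 9 dB → output overshoot 0.9 dB → GR 8.1 dB.
A applies 22.54 dB more gain reduction.

A, by 22.54 dB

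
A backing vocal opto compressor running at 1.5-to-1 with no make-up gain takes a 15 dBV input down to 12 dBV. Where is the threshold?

6 dBV

Input is 9 dB above T (since output overshoot × R = input overshoot: (12 − T)·1.5 = 15 − T gives T = 6 dBV).
Check: 6 + (15 − 6)/1.5 = 6 + 6 = 12 dBV. ✓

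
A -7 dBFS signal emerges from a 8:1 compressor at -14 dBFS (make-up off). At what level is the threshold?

Gain reduction = -7 − (-14) = 7 dB; output overshoot = GR / (R − 1) = 7 / 7 = 1 dB.
Threshold = output − output overshoot = -14 − 1 = -15 dBFS.

-15 dBFS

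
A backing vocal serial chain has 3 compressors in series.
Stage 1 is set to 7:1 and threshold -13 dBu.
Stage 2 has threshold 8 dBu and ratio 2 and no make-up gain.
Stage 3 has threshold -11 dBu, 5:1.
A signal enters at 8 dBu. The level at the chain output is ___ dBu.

-10.8 dBu

Stage 1: 8 dBu is 21 dB over -13 dBu; at 7:1 that becomes 3 dB over, giving -10 dBu.
Stage 2: -10 dBu is at or below the 8 dBu threshold — no compression; output -10 dBu.
Stage 3: 1 dB above -11 dBu, reduced 5:1 to 0.2 dB above → -10.8 dBu.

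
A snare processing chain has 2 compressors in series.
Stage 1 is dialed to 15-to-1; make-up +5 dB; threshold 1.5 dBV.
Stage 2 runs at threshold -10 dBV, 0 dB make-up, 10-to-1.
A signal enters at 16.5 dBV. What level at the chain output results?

Stage 1: overshoot 15 dB → 15/15 = 1 dB → 2.5 dBV; +5 dB make-up → 7.5 dBV.
Stage 2: 7.5 dBV is 17.5 dB over -10 dBV; at 10:1 that becomes 1.75 dB over, giving -8.25 dBV.

-8.25 dBV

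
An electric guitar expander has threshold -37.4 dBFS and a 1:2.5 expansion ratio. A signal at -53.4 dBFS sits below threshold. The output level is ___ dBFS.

The input is 16 dB below the -37.4 dBFS threshold.
A 1:2.5 expander multiplies undershoot by 2.5: 16 × 2.5 = 40 dB below threshold.
Output = -37.4 − 40 = -77.4 dBFS.

-77.4 dBFS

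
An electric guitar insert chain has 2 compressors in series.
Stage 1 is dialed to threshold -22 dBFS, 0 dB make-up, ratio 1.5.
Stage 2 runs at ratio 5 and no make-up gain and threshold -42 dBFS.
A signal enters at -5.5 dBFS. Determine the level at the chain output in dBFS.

Stage 1: 16.5 dB above -22 dBFS, reduced 1.5:1 to 11 dB above → -11 dBFS.
Stage 2: -11 dBFS is 31 dB over -42 dBFS; at 5:1 that becomes 6.2 dB over, giving -35.8 dBFS.

-35.8 dBFS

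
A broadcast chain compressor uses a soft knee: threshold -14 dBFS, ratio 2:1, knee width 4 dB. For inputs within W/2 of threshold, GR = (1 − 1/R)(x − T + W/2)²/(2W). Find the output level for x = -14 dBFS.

x − T + W/2 = -14 − (-14) + 2 = 2.
GR = (1 − 1/2) × 2² / 8 = 0.5 × 4 / 8 = 0.25 dB.
Output = -14 − 0.25 = -14.25 dBFS.

-14.25 dBFS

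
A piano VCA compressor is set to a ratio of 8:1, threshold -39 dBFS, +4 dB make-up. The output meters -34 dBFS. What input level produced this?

Stripping the +4 dB make-up gives -38 dBFS at the gain stage.
That's 1 dB above the -39 dBFS threshold.
Input overshoot = R × output overshoot = 8 dB → input = -39 + 8 = -31 dBFS.

-31 dBFS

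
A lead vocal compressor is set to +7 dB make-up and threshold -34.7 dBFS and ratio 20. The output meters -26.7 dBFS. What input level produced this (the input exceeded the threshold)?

Before make-up, the level was -26.7 − 7 = -33.7 dBFS.
Post-compression overshoot = -33.7 − (-34.7) = 1 dB.
Undo the ratio: input overshoot = 1 × 20 = 20 dB, giving input = -14.7 dBFS.

-14.7 dBFS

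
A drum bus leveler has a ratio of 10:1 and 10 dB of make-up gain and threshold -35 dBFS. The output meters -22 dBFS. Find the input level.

Stripping the +10 dB make-up gives -32 dBFS at the gain stage.
The compressed level sits -32 − (-35) = 3 dB over threshold.
Before 10:1 compression the overshoot was 3 × 10 = 30 dB, so input = -35 + 30 = -5 dBFS.

-5 dBFS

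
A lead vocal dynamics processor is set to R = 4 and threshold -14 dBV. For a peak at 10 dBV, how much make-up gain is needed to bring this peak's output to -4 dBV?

4 dB

The peak compresses to -14 + 24/4 = -8 dBV.
To reach -4 dBV requires -4 − (-8) = 4 dB of make-up.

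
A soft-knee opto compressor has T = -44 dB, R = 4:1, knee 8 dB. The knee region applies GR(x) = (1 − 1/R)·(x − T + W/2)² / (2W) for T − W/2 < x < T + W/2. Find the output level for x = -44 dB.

x − T + W/2 = -44 − (-44) + 4 = 4.
GR = (1 − 1/4) × 4² / 16 = 0.75 × 16 / 16 = 0.75 dB.
Output = -44 − 0.75 = -44.75 dB.

-44.75 dB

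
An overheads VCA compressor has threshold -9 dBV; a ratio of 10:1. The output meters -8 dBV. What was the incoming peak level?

1 dBV

That's 1 dB above the -9 dBV threshold.
Input overshoot = R × output overshoot = 10 dB → input = -9 + 10 = 1 dBV.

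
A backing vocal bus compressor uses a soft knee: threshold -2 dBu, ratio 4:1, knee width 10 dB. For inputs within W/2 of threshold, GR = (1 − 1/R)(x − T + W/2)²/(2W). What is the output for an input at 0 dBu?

x − T + W/2 = 0 − (-2) + 5 = 7.
GR = (1 − 1/4) × 7² / 20 = 0.75 × 49 / 20 = 1.8375 dB.
Output = 0 − 1.8375 = -1.8375 dBu.

-1.8375 dBu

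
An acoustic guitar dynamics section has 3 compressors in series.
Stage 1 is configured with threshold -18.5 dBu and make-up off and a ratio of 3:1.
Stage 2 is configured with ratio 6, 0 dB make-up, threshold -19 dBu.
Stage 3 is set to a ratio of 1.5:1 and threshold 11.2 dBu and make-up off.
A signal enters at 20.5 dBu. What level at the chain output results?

Stage 1: 20.5 dBu is 39 dB over -18.5 dBu; at 3:1 that becomes 13 dB over, giving -5.5 dBu.
Stage 2: 13.5 dB above -19 dBu, reduced 6:1 to 2.25 dB above → -16.75 dBu.
Stage 3: -16.75 dBu is at or below the 11.2 dBu threshold — no compression; output -16.75 dBu.

-16.75 dBu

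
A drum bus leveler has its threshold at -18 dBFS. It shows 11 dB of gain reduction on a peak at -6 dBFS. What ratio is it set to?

Input overshoot = -6 − (-18) = 12 dB.
Output overshoot = 12 − 11 = 1 dB.
Ratio = input overshoot / output overshoot = 12 / 1 = 12.

12:1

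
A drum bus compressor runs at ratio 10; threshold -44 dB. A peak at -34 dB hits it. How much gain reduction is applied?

-34 dB exceeds the threshold by 10 dB.
At 10:1, output sits 10/10 = 1 dB above threshold.
So the signal is attenuated by 10 − 1 = 9 dB.

9 dB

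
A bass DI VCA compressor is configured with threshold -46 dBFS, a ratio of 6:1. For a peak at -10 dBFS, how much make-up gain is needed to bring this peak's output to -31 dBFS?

The peak compresses to -46 + 36/6 = -40 dBFS.
To reach -31 dBFS requires -31 − (-40) = 9 dB of make-up.

9 dB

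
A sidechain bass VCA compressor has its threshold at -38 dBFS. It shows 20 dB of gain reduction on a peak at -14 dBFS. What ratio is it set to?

Input overshoot = -14 − (-38) = 24 dB.
Output overshoot = 24 − 20 = 4 dB.
Ratio = input overshoot / output overshoot = 24 / 4 = 6.

6:1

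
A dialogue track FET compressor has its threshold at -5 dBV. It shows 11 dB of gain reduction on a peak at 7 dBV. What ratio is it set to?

Input overshoot = 7 − (-5) = 12 dB.
Output overshoot = 12 − 11 = 1 dB.
Ratio = input overshoot / output overshoot = 12 / 1 = 12.

12:1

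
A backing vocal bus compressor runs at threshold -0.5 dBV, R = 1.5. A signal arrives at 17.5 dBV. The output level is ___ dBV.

Overshoot: 17.5 − (-0.5) = 18 dB.
The 18 dB excess becomes 12 dB after 1.5:1 reduction.
That puts the output at 11.5 dBV.

11.5 dBV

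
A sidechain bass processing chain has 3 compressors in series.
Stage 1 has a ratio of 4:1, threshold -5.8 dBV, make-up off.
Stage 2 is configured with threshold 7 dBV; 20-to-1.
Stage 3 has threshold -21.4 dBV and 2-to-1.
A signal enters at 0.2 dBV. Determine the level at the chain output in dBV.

Stage 1: 6 dB above -5.8 dBV, reduced 4:1 to 1.5 dB above → -4.3 dBV.
Stage 2: below threshold (-4.3 ≤ 7); passes unchanged; output -4.3 dBV.
Stage 3: overshoot 17.1 dB → 17.1/2 = 8.55 dB → -12.85 dBV.

-12.85 dBV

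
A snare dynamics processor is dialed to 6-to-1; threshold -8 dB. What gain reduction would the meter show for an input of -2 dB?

5 dB

The signal is 6 dB above threshold.
At 6:1, output sits 6/6 = 1 dB above threshold.
Gain reduction = 6 − 1 = 5 dB.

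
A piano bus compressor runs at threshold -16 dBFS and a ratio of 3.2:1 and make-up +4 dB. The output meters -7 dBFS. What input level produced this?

0 dBFS

Stripping the +4 dB make-up gives -11 dBFS at the gain stage.
Post-compression overshoot = -11 − (-16) = 5 dB.
Before 3.2:1 compression the overshoot was 5 × 3.2 = 16 dB, so input = -16 + 16 = 0 dBFS.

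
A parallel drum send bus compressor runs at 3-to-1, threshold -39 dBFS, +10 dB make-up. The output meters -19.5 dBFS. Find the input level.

Before make-up, the level was -19.5 − 10 = -29.5 dBFS.
The compressed level sits -29.5 − (-39) = 9.5 dB over threshold.
Input overshoot = R × output overshoot = 28.5 dB → input = -39 + 28.5 = -10.5 dBFS.

-10.5 dBFS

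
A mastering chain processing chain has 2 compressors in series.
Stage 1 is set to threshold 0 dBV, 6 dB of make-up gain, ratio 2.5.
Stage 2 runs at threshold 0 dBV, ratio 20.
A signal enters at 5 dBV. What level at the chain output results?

0.4 dBV

Stage 1: overshoot 5 dB → 5/2.5 = 2 dB → 2 dBV; +6 dB make-up → 8 dBV.
Stage 2: overshoot 8 dB → 8/20 = 0.4 dB → 0.4 dBV.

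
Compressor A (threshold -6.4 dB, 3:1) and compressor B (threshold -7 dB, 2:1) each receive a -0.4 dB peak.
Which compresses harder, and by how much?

A, by 0.7 dB

A: overshoot 6 dB → output overshoot 2 dB → GR 4 dB.
B: overshoot 6.6 dB → output overshoot 3.3 dB → GR 3.3 dB.
A applies 0.7 dB more gain reduction.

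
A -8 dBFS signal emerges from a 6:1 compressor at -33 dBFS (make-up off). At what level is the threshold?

Gain reduction = -8 − (-33) = 25 dB; output overshoot = GR / (R − 1) = 25 / 5 = 5 dB.
Threshold = output − output overshoot = -33 − 5 = -38 dBFS.

-38 dBFS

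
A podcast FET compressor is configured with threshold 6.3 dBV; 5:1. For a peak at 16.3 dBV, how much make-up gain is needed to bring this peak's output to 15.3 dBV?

The peak compresses to 6.3 + 10/5 = 8.3 dBV.
To reach 15.3 dBV requires 15.3 − 8.3 = 7 dB of make-up.

7 dB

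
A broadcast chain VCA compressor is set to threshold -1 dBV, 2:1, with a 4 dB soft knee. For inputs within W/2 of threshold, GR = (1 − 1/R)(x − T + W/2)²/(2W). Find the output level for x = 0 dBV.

x − T + W/2 = 0 − (-1) + 2 = 3.
GR = (1 − 1/2) × 3² / 8 = 0.5 × 9 / 8 = 0.5625 dB.
Output = 0 − 0.5625 = -0.5625 dBV.

-0.5625 dBV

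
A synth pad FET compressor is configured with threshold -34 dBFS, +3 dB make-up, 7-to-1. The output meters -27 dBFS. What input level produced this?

-6 dBFS

Before make-up, the level was -27 − 3 = -30 dBFS.
The compressed level sits -30 − (-34) = 4 dB over threshold.
Before 7:1 compression the overshoot was 4 × 7 = 28 dB, so input = -34 + 28 = -6 dBFS.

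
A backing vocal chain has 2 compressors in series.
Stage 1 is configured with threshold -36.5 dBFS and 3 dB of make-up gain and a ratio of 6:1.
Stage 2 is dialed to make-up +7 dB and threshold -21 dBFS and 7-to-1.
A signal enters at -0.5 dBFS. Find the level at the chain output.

-20.5 dBFS

Stage 1: overshoot 36 dB → 36/6 = 6 dB → -30.5 dBFS; +3 dB make-up → -27.5 dBFS.
Stage 2: below threshold (-27.5 ≤ -21); passes unchanged; make-up brings it to -20.5 dBFS.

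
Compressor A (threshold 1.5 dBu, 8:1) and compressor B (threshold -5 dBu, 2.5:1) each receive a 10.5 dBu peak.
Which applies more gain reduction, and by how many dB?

B, by 1.425 dB

A: GR = 9 − 9/8 = 7.875 dB.
B: GR = 15.5 − 15.5/2.5 = 9.3 dB.
B applies 1.425 dB more gain reduction.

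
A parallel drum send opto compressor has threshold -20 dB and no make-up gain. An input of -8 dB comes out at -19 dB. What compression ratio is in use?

Input overshoot = -8 − (-20) = 12 dB; output overshoot = -19 − (-20) = 1 dB.
Ratio = 12 / 1 = 12.

12:1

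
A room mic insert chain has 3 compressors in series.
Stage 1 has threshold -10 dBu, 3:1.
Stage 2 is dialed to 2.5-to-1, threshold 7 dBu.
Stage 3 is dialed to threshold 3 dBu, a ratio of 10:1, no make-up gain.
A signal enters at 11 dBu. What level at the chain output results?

Stage 1: overshoot 21 dB → 21/3 = 7 dB → -3 dBu.
Stage 2: -3 dBu is at or below the 7 dBu threshold — no compression; output -3 dBu.
Stage 3: below threshold (-3 ≤ 3); passes unchanged; output -3 dBu.

-3 dBu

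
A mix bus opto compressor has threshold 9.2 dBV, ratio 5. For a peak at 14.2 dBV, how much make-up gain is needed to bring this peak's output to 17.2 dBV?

Without make-up, output = threshold + overshoot/5 = 9.2 + 1 = 10.2 dBV.
Gap to target: 7 dB.

7 dB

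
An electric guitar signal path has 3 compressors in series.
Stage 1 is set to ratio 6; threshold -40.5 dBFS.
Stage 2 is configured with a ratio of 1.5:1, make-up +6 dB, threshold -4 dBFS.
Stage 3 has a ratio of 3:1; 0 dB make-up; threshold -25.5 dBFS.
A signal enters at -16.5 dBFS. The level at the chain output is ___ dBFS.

-30.5 dBFS

Stage 1: overshoot 24 dB → 24/6 = 4 dB → -36.5 dBFS.
Stage 2: below threshold (-36.5 ≤ -4); passes unchanged; make-up brings it to -30.5 dBFS.
Stage 3: -30.5 dBFS is at or below the -25.5 dBFS threshold — no compression; output -30.5 dBFS.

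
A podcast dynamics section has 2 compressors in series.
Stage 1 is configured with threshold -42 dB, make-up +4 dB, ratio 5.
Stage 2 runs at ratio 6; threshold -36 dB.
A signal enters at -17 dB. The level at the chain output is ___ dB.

-35.5 dB

Stage 1: -17 dB is 25 dB over -42 dB; at 5:1 that becomes 5 dB over, giving -37 dB; +4 dB make-up → -33 dB.
Stage 2: -33 dB is 3 dB over -36 dB; at 6:1 that becomes 0.5 dB over, giving -35.5 dB.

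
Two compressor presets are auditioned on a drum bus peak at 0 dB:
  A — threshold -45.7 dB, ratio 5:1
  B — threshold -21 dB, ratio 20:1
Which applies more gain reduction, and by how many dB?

A, by 16.61 dB

A: 45.7 dB over, compressed to 9.14 dB over, so 36.56 dB of GR.
B: 21 dB over, compressed to 1.05 dB over, so 19.95 dB of GR.
A reduces 16.61 dB more.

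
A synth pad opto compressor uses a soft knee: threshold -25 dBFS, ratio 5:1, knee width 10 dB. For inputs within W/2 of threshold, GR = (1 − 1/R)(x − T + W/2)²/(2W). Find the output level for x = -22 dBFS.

-24.56 dBFS

x − T + W/2 = -22 − (-25) + 5 = 8.
GR = (1 − 1/5) × 8² / 20 = 0.8 × 64 / 20 = 2.56 dB.
Output = -22 − 2.56 = -24.56 dBFS.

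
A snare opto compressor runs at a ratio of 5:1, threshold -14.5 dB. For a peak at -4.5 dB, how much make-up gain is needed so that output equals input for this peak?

8 dB

The peak compresses to -14.5 + 10/5 = -12.5 dB.
To reach -4.5 dB requires -4.5 − (-12.5) = 8 dB of make-up.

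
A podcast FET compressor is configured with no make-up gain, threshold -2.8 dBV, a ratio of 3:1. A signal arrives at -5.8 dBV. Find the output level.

-5.8 dBV is 3 dB below the -2.8 dBV threshold, so no gain reduction is applied.
Output = input = -5.8 dBV.

-5.8 dBV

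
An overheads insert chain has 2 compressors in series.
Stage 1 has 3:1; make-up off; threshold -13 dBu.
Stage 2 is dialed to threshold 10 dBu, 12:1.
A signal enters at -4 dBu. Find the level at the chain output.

-10 dBu

Stage 1: -4 dBu is 9 dB over -13 dBu; at 3:1 that becomes 3 dB over, giving -10 dBu.
Stage 2: -10 dBu ≤ 10 dBu, so stage 2 doesn't engage; output -10 dBu.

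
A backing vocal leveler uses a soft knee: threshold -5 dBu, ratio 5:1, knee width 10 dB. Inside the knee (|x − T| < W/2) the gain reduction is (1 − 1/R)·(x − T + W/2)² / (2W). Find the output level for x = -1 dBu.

x − T + W/2 = -1 − (-5) + 5 = 9.
GR = (1 − 1/5) × 9² / 20 = 0.8 × 81 / 20 = 3.24 dB.
Output = -1 − 3.24 = -4.24 dBu.

-4.24 dBu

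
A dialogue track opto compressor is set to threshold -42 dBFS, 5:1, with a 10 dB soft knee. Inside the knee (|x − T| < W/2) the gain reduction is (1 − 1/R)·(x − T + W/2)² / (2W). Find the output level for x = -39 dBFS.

-41.56 dBFS

x − T + W/2 = -39 − (-42) + 5 = 8.
GR = (1 − 1/5) × 8² / 20 = 0.8 × 64 / 20 = 2.56 dB.
Output = -39 − 2.56 = -41.56 dBFS.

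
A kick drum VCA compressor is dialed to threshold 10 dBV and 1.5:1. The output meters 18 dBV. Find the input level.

22 dBV

The compressed level sits 18 − 10 = 8 dB over threshold.
Undo the ratio: input overshoot = 8 × 1.5 = 12 dB, giving input = 22 dBV.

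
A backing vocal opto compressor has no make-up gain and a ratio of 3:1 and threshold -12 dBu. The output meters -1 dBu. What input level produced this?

21 dBu

That's 11 dB above the -12 dBu threshold.
Input overshoot = R × output overshoot = 33 dB → input = -12 + 33 = 21 dBu.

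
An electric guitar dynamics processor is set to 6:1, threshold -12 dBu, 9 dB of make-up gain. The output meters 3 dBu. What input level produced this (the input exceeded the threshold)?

Stripping the +9 dB make-up gives -6 dBu at the gain stage.
That's 6 dB above the -12 dBu threshold.
Undo the ratio: input overshoot = 6 × 6 = 36 dB, giving input = 24 dBu.

24 dBu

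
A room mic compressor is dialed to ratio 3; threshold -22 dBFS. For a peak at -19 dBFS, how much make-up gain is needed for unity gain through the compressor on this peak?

Overshoot 3 dB → 3/3 = 1 dB after compression, so the compressed level is -22 + 1 = -21 dBFS.
Make-up = target − compressed = -19 − (-21) = 2 dB.

2 dB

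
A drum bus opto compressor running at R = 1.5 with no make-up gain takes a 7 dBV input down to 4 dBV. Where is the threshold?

Gain reduction = 7 − 4 = 3 dB; output overshoot = GR / (R − 1) = 3 / 0.5 = 6 dB.
Threshold = output − output overshoot = 4 − 6 = -2 dBV.

-2 dBV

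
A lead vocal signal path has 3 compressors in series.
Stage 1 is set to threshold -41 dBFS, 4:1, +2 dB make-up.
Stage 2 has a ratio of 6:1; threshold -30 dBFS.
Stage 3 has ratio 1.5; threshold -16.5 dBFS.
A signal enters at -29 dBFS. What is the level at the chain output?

Stage 1: -29 dBFS is 12 dB over -41 dBFS; at 4:1 that becomes 3 dB over, giving -38 dBFS; +2 dB make-up → -36 dBFS.
Stage 2: -36 dBFS ≤ -30 dBFS, so stage 2 doesn't engage; output -36 dBFS.
Stage 3: -36 dBFS is at or below the -16.5 dBFS threshold — no compression; output -36 dBFS.

-36 dBFS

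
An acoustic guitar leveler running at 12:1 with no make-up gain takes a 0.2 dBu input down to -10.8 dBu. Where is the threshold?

-11.8 dBu

Gain reduction = 0.2 − (-10.8) = 11 dB; output overshoot = GR / (R − 1) = 11 / 11 = 1 dB.
Threshold = output − output overshoot = -10.8 − 1 = -11.8 dBu.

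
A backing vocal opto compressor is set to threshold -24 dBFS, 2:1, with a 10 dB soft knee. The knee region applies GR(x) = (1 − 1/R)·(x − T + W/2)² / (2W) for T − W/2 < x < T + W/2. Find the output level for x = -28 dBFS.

-28.025 dBFS

x − T + W/2 = -28 − (-24) + 5 = 1.
GR = (1 − 1/2) × 1² / 20 = 0.5 × 1 / 20 = 0.025 dB.
Output = -28 − 0.025 = -28.025 dBFS.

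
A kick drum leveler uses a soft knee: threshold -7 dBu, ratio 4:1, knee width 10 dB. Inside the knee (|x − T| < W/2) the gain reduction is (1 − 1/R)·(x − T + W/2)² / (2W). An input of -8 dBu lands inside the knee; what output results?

x − T + W/2 = -8 − (-7) + 5 = 4.
GR = (1 − 1/4) × 4² / 20 = 0.75 × 16 / 20 = 0.6 dB.
Output = -8 − 0.6 = -8.6 dBu.

-8.6 dBu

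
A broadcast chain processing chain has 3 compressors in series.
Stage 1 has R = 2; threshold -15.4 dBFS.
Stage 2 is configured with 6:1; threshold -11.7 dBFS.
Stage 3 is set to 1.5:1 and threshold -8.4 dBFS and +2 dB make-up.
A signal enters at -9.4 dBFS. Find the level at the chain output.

-10.4 dBFS

Stage 1: overshoot 6 dB → 6/2 = 3 dB → -12.4 dBFS.
Stage 2: below threshold (-12.4 ≤ -11.7); passes unchanged; output -12.4 dBFS.
Stage 3: -12.4 dBFS ≤ -8.4 dBFS, so stage 3 doesn't engage; make-up brings it to -10.4 dBFS.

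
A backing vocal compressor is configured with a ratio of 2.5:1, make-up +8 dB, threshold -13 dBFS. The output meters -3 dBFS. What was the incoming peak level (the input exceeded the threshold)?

Before make-up, the level was -3 − 8 = -11 dBFS.
That's 2 dB above the -13 dBFS threshold.
Undo the ratio: input overshoot = 2 × 2.5 = 5 dB, giving input = -8 dBFS.

-8 dBFS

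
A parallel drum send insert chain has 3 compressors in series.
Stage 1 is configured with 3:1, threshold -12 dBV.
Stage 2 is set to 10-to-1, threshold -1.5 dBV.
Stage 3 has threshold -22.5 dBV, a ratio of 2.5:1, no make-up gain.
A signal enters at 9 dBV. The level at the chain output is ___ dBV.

Stage 1: 9 dBV is 21 dB over -12 dBV; at 3:1 that becomes 7 dB over, giving -5 dBV.
Stage 2: -5 dBV is at or below the -1.5 dBV threshold — no compression; output -5 dBV.
Stage 3: -5 dBV is 17.5 dB over -22.5 dBV; at 2.5:1 that becomes 7 dB over, giving -15.5 dBV.

-15.5 dBV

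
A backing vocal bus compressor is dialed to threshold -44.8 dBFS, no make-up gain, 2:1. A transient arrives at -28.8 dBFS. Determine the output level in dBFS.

-28.8 dBFS sits 16 dB over threshold.
2:1 compression reduces that to 16/2 = 8 dB over.
That puts the output at -36.8 dBFS.

-36.8 dBFS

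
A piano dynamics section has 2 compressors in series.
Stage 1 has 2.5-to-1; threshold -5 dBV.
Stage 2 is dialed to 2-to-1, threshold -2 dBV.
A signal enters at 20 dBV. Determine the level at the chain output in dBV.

Stage 1: overshoot 25 dB → 25/2.5 = 10 dB → 5 dBV.
Stage 2: 7 dB above -2 dBV, reduced 2:1 to 3.5 dB above → 1.5 dBV.

1.5 dBV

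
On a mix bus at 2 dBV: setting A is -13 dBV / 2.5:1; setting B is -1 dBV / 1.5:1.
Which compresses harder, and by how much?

A, by 8 dB

A: GR = 15 − 15/2.5 = 9 dB.
B: GR = 3 − 3/1.5 = 1 dB.
Difference: 8 dB in favour of A.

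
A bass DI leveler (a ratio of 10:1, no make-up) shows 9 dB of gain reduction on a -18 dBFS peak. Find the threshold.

Let T be the threshold. Output overshoot = (input overshoot)/R, so -27 − T = (-18 − T)/10.
10·(-27 − T) = -18 − T → 9·T = -270 − (-18) = -252.
T = -252/9 = -28 dBFS.

-28 dBFS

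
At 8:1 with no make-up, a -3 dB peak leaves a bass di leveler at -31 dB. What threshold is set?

-35 dB

Input is 32 dB above T (since output overshoot × R = input overshoot: (-31 − T)·8 = -3 − T gives T = -35 dB).
Check: -35 + (-3 − (-35))/8 = -35 + 4 = -31 dB. ✓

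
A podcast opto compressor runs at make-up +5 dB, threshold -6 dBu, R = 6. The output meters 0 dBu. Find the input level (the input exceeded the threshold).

0 dBu

Before make-up, the level was 0 − 5 = -5 dBu.
Post-compression overshoot = -5 − (-6) = 1 dB.
Before 6:1 compression the overshoot was 1 × 6 = 6 dB, so input = -6 + 6 = 0 dBu.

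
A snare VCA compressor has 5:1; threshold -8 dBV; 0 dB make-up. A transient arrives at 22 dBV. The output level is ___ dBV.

The input is 30 dB above the -8 dBV threshold.
5:1 compression reduces that to 30/5 = 6 dB over.
Output = -8 + 6 = -2 dBV.

-2 dBV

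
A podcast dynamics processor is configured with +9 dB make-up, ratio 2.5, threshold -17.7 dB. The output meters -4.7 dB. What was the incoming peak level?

-7.7 dB

Stripping the +9 dB make-up gives -13.7 dB at the gain stage.
The compressed level sits -13.7 − (-17.7) = 4 dB over threshold.
Input overshoot = R × output overshoot = 10 dB → input = -17.7 + 10 = -7.7 dB.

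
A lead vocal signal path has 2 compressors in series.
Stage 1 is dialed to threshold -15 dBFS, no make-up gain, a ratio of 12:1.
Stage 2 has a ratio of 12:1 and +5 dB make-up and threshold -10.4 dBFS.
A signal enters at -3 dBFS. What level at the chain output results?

-9 dBFS

Stage 1: -3 dBFS is 12 dB over -15 dBFS; at 12:1 that becomes 1 dB over, giving -14 dBFS.
Stage 2: -14 dBFS ≤ -10.4 dBFS, so stage 2 doesn't engage; make-up brings it to -9 dBFS.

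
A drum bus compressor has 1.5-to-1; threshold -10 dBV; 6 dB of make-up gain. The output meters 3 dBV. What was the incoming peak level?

Before make-up, the level was 3 − 6 = -3 dBV.
Post-compression overshoot = -3 − (-10) = 7 dB.
Before 1.5:1 compression the overshoot was 7 × 1.5 = 10.5 dB, so input = -10 + 10.5 = 0.5 dBV.

0.5 dBV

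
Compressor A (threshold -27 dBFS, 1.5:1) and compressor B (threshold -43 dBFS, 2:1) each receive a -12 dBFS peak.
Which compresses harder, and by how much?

B, by 10.5 dB

A: overshoot 15 dB → output overshoot 10 dB → GR 5 dB.
B: overshoot 31 dB → output overshoot 15.5 dB → GR 15.5 dB.
Difference: 10.5 dB in favour of B.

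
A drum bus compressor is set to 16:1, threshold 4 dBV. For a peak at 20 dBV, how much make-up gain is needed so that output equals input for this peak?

15 dB

Without make-up, output = threshold + overshoot/16 = 4 + 1 = 5 dBV.
Gap to target: 15 dB.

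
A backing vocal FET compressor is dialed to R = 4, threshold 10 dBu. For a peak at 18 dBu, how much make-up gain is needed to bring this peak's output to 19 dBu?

Overshoot 8 dB → 8/4 = 2 dB after compression, so the compressed level is 10 + 2 = 12 dBu.
Make-up = target − compressed = 19 − 12 = 7 dB.

7 dB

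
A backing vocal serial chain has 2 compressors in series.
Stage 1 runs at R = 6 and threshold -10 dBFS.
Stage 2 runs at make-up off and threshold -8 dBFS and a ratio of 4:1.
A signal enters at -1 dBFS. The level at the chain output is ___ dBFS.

-8.5 dBFS

Stage 1: overshoot 9 dB → 9/6 = 1.5 dB → -8.5 dBFS.
Stage 2: -8.5 dBFS ≤ -8 dBFS, so stage 2 doesn't engage; output -8.5 dBFS.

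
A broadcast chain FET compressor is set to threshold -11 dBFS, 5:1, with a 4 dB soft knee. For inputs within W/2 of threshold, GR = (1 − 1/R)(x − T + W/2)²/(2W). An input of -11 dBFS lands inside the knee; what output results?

x − T + W/2 = -11 − (-11) + 2 = 2.
GR = (1 − 1/5) × 2² / 8 = 0.8 × 4 / 8 = 0.4 dB.
Output = -11 − 0.4 = -11.4 dBFS.

-11.4 dBFS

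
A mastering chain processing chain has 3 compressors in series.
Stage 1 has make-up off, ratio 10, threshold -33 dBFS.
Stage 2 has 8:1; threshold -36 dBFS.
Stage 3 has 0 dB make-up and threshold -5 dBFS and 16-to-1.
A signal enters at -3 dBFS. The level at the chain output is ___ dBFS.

Stage 1: 30 dB above -33 dBFS, reduced 10:1 to 3 dB above → -30 dBFS.
Stage 2: overshoot 6 dB → 6/8 = 0.75 dB → -35.25 dBFS.
Stage 3: -35.25 dBFS is at or below the -5 dBFS threshold — no compression; output -35.25 dBFS.

-35.25 dBFS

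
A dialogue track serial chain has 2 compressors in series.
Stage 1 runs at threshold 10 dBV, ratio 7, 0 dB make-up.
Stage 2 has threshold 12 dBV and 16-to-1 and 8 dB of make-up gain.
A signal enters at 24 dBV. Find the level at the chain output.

20 dBV

Stage 1: 24 dBV is 14 dB over 10 dBV; at 7:1 that becomes 2 dB over, giving 12 dBV.
Stage 2: 12 dBV is at or below the 12 dBV threshold — no compression; make-up brings it to 20 dBV.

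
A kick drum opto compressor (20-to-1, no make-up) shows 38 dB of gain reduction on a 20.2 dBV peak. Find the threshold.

Input is 40 dB above T (since output overshoot × R = input overshoot: (-17.8 − T)·20 = 20.2 − T gives T = -19.8 dBV).
Check: -19.8 + (20.2 − (-19.8))/20 = -19.8 + 2 = -17.8 dBV. ✓

-19.8 dBV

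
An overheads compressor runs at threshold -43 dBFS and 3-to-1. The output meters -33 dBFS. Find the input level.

Post-compression overshoot = -33 − (-43) = 10 dB.
Input overshoot = R × output overshoot = 30 dB → input = -43 + 30 = -13 dBFS.

-13 dBFS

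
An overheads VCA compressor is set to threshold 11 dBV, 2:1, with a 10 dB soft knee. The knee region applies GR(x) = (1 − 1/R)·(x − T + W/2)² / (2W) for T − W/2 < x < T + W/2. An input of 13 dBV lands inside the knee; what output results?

x − T + W/2 = 13 − 11 + 5 = 7.
GR = (1 − 1/2) × 7² / 20 = 0.5 × 49 / 20 = 1.225 dB.
Output = 13 − 1.225 = 11.775 dBV.

11.775 dBV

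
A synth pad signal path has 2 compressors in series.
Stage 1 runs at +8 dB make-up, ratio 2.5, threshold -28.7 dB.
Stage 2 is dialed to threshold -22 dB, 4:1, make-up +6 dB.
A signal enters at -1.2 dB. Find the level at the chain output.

-12.925 dB

Stage 1: overshoot 27.5 dB → 27.5/2.5 = 11 dB → -17.7 dB; +8 dB make-up → -9.7 dB.
Stage 2: overshoot 12.3 dB → 12.3/4 = 3.075 dB → -18.925 dB; +6 dB make-up → -12.925 dB.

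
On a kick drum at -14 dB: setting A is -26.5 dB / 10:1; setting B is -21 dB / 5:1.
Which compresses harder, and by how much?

A: 12.5 dB over, compressed to 1.25 dB over, so 11.25 dB of GR.
B: 7 dB over, compressed to 1.4 dB over, so 5.6 dB of GR.
Difference: 5.65 dB in favour of A.

A, by 5.65 dB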